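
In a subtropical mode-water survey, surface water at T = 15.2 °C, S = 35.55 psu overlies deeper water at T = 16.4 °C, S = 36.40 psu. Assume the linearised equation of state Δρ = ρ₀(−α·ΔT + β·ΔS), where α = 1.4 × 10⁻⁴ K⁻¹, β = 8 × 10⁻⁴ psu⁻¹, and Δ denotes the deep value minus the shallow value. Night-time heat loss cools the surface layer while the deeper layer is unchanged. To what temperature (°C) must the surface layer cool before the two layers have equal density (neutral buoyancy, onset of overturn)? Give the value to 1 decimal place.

Neutral buoyancy requires Δρ = 0, i.e. −α(T_deep − T_surf′) + β(S_deep − S_surf) = 0.
T_surf′ = T_deep − (β/α)·ΔS = 16.4 − (8 × 10⁻⁴/1.4 × 10⁻⁴)·(+0.85) = 11.543 °C.
Cooling required: 15.2 − (11.543) = 3.657 °C.

11.5 °C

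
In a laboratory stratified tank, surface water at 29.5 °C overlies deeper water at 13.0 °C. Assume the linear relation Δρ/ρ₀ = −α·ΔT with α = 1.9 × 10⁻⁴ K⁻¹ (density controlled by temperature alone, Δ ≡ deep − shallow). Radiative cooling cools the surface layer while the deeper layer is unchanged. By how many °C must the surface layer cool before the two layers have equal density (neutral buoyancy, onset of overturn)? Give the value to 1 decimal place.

16.5 °C

With temperature the only control, equal density requires T_surf′ = T_deep.
T_surf′ = 13.0 °C.
Cooling required: 29.5 − 13.0 = 16.5 °C.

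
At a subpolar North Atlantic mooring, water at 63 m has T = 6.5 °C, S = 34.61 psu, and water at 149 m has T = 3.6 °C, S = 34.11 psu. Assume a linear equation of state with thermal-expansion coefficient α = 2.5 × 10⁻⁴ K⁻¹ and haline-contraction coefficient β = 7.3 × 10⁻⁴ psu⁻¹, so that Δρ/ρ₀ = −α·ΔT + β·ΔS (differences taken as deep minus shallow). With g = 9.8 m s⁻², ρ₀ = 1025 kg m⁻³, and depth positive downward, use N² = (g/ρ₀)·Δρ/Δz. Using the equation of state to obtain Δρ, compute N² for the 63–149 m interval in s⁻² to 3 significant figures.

4.10 × 10⁻⁵ s⁻²

ΔT = -2.9 K, ΔS = -0.50 psu (deep − shallow).
Δρ/ρ₀ = −αΔT + βΔS = 7.25 × 10⁻⁴ − 3.65 × 10⁻⁴ = 3.60 × 10⁻⁴, so Δρ ≈ 0.3690 kg m⁻³.
N² = (g/ρ₀)·Δρ/Δz = g·(Δρ/ρ₀)/Δz = 9.8 × 3.60 × 10⁻⁴ / 86 = 4.1023 × 10⁻⁵ s⁻² ≈ 4.10 × 10⁻⁵ s⁻².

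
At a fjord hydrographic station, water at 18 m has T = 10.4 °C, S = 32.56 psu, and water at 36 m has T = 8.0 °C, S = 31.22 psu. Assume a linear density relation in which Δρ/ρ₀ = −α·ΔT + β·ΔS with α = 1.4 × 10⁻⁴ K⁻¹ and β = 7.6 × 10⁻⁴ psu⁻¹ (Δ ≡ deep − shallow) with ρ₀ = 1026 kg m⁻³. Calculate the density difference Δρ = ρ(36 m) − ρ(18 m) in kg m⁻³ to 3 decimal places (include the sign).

-0.700 kg m⁻³

ΔT = -2.4 K, ΔS = -1.34 psu (deep − shallow).
Δρ/ρ₀ = −(1.4 × 10⁻⁴)(-2.4) + (7.6 × 10⁻⁴)(-1.34) = -6.824 × 10⁻⁴.
Δρ = 1026 × (-6.824 × 10⁻⁴) = -0.700 kg m⁻³.
Negative Δρ: lighter below, statically unstable.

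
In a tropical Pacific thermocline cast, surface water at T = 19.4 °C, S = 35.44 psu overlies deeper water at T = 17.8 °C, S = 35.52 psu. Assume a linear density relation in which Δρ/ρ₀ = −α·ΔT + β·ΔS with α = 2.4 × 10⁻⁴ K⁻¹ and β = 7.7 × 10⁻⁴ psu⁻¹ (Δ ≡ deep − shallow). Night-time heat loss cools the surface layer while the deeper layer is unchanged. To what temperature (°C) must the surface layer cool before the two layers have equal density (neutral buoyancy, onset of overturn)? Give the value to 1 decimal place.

17.5 °C

Neutral buoyancy requires Δρ = 0, i.e. −α(T_deep − T_surf′) + β(S_deep − S_surf) = 0.
T_surf′ = T_deep − (β/α)·ΔS = 17.8 − (7.7 × 10⁻⁴/2.4 × 10⁻⁴)·(+0.08) = 17.543 °C.
Cooling required: 19.4 − (17.543) = 1.857 °C.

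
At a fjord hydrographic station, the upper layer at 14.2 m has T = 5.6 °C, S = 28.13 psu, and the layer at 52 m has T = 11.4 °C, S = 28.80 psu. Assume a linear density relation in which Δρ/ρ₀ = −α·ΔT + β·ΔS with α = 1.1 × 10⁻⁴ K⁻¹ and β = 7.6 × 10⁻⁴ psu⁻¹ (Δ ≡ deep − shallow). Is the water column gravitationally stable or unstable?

unstable

ΔT = 11.4 − 5.6 = +5.8 K and ΔS = 28.80 − 28.13 = +0.67 psu (deep − shallow).
−αΔT = -6.38 × 10⁻⁴; βΔS = 5.092 × 10⁻⁴; sum Δρ/ρ₀ = -1.288 × 10⁻⁴.
Δρ/ρ₀ < 0, so Δρ < 0: deeper water is lighter → statically unstable; the column would overturn.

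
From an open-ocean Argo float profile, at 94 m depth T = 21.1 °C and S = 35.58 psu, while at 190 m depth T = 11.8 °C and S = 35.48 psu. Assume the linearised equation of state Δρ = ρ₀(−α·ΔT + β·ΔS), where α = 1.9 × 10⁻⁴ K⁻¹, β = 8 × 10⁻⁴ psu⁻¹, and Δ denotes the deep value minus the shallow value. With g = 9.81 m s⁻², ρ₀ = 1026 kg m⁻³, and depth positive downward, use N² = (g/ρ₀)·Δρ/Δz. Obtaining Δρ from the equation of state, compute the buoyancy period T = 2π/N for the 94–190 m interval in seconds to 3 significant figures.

ΔT = -9.3 K, ΔS = -0.10 psu (deep − shallow).
Δρ/ρ₀ = −αΔT + βΔS = 1.767 × 10⁻³ − 8.00 × 10⁻⁵ = 1.687 × 10⁻³, so Δρ ≈ 1.731 kg m⁻³.
N² = (g/ρ₀)·Δρ/Δz = g·(Δρ/ρ₀)/Δz = 9.81 × 1.687 × 10⁻³ / 96 = 1.7239 × 10⁻⁴ s⁻².
N = √(1.7239 × 10⁻⁴) = 0.013130 rad s⁻¹ → T = 2π/N = 478.54 s ≈ 479 s.

479 s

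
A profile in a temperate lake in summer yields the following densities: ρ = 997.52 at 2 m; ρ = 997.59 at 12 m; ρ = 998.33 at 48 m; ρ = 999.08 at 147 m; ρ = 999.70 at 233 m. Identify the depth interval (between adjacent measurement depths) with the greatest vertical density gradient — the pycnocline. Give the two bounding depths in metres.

12–48 m

Compute the density gradient over each adjacent pair:
  2–12 m: Δρ/Δz = 0.07/10 = 7.0 × 10⁻³ kg m⁻⁴
  12–48 m: Δρ/Δz = 0.74/36 = 0.021 kg m⁻⁴
  48–147 m: Δρ/Δz = 0.75/99 = 7.6 × 10⁻³ kg m⁻⁴
  147–233 m: Δρ/Δz = 0.62/86 = 7.2 × 10⁻³ kg m⁻⁴
The largest gradient is in the 12–48 m interval — the pycnocline.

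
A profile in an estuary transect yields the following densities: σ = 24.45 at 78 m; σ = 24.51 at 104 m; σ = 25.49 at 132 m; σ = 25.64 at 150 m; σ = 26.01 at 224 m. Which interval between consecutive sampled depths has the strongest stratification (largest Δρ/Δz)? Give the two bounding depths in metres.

104–132 m

Compute the density gradient over each adjacent pair:
  78–104 m: Δρ/Δz = 0.06/26 = 2.3 × 10⁻³ kg m⁻⁴
  104–132 m: Δρ/Δz = 0.98/28 = 0.035 kg m⁻⁴
  132–150 m: Δρ/Δz = 0.15/18 = 8.3 × 10⁻³ kg m⁻⁴
  150–224 m: Δρ/Δz = 0.37/74 = 5.0 × 10⁻³ kg m⁻⁴
The largest gradient is in the 104–132 m interval — the pycnocline.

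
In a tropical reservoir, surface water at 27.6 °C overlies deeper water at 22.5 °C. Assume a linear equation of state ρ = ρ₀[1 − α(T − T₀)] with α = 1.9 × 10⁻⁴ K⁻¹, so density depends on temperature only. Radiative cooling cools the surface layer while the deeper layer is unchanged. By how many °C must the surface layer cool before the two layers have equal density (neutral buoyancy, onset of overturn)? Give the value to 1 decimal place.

5.1 °C

With temperature the only control, equal density requires T_surf′ = T_deep.
T_surf′ = 22.5 °C.
Cooling required: 27.6 − 22.5 = 5.1 °C.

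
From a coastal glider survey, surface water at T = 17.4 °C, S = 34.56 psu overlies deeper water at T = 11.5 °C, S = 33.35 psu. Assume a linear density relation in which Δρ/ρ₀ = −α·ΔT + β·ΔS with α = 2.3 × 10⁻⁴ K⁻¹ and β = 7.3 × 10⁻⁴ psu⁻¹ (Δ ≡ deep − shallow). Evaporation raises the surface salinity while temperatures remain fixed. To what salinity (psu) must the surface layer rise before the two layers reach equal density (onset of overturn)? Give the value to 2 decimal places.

Neutral buoyancy requires −α(T_deep − T_surf) + β(S_deep − S_surf′) = 0.
S_surf′ = S_deep − (α/β)·ΔT = 33.35 − (2.3 × 10⁻⁴/7.3 × 10⁻⁴)·(-5.9) = 35.2089 psu.
Increase required: 35.2089 − 34.56 = 0.6489 psu.

35.21 psu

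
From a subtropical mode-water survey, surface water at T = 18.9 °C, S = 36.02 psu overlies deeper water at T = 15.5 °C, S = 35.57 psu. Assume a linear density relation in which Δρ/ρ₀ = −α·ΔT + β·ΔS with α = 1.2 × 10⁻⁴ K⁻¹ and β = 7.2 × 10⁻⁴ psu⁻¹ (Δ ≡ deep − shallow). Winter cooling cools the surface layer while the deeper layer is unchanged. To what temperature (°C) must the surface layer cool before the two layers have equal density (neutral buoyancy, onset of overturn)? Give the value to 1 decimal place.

Neutral buoyancy requires Δρ = 0, i.e. −α(T_deep − T_surf′) + β(S_deep − S_surf) = 0.
T_surf′ = T_deep − (β/α)·ΔS = 15.5 − (7.2 × 10⁻⁴/1.2 × 10⁻⁴)·(-0.45) = 18.200 °C.
Cooling required: 18.9 − (18.200) = 0.700 °C.

18.2 °C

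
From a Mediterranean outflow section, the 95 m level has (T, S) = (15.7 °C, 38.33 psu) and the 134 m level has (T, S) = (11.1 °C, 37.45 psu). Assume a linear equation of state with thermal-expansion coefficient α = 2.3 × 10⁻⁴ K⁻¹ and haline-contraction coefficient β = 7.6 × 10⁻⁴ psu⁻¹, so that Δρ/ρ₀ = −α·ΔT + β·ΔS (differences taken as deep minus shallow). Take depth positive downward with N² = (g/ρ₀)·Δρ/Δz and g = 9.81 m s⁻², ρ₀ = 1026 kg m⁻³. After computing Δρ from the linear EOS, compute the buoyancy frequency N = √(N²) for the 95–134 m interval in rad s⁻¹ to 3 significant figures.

ΔT = -4.6 K, ΔS = -0.88 psu (deep − shallow).
Δρ/ρ₀ = −αΔT + βΔS = 1.058 × 10⁻³ − 6.688 × 10⁻⁴ = 3.892 × 10⁻⁴, so Δρ ≈ 0.3993 kg m⁻³.
N² = (g/ρ₀)·Δρ/Δz = g·(Δρ/ρ₀)/Δz = 9.81 × 3.892 × 10⁻⁴ / 39 = 9.7899 × 10⁻⁵ s⁻².
N = √(9.7899 × 10⁻⁵) = 9.8944 × 10⁻³ rad s⁻¹ ≈ 9.89 × 10⁻³ rad s⁻¹.

9.89 × 10⁻³ rad s⁻¹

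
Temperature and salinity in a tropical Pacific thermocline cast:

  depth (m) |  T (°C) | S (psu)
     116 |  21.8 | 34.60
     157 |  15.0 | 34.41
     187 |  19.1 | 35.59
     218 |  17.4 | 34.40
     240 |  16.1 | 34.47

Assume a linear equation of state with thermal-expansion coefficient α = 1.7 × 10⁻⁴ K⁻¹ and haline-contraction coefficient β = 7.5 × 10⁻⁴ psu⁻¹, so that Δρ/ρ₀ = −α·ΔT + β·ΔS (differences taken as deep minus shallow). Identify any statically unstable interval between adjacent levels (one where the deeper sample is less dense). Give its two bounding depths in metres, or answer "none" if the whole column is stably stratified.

187–218 m

Evaluate Δρ/ρ₀ = −αΔT + βΔS across each adjacent pair:
  116–157 m: −αΔT+βΔS = −(1.7 × 10⁻⁴)(-6.8)+(7.5 × 10⁻⁴)(-0.19) = 1.0 × 10⁻³ → stable
  157–187 m: −αΔT+βΔS = −(1.7 × 10⁻⁴)(+4.1)+(7.5 × 10⁻⁴)(+1.18) = 1.9 × 10⁻⁴ → stable
  187–218 m: −αΔT+βΔS = −(1.7 × 10⁻⁴)(-1.7)+(7.5 × 10⁻⁴)(-1.19) = -6.0 × 10⁻⁴ → UNSTABLE
  218–240 m: −αΔT+βΔS = −(1.7 × 10⁻⁴)(-1.3)+(7.5 × 10⁻⁴)(+0.07) = 2.7 × 10⁻⁴ → stable
The 187–218 m interval has Δρ < 0: lighter water underlies denser water.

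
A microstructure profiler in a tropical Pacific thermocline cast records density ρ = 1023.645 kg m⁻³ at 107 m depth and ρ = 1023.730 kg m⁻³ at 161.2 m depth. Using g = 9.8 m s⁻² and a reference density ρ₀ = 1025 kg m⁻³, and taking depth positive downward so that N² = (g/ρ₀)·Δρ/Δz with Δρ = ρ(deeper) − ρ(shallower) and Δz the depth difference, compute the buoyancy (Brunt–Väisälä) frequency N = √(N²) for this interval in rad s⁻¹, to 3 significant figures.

Δρ = 1023.730 − 1023.645 = 0.085 kg m⁻³ over Δz = 161.2 − 107 = 54.2 m.
N² = (9.8/1025) × (0.085/54.2) = 1.4994 × 10⁻⁵ s⁻².
N = √(1.4994 × 10⁻⁵) = 3.8722 × 10⁻³ rad s⁻¹ ≈ 3.87 × 10⁻³ rad s⁻¹.
Since Δρ > 0 the layer is stably stratified.

3.87 × 10⁻³ rad s⁻¹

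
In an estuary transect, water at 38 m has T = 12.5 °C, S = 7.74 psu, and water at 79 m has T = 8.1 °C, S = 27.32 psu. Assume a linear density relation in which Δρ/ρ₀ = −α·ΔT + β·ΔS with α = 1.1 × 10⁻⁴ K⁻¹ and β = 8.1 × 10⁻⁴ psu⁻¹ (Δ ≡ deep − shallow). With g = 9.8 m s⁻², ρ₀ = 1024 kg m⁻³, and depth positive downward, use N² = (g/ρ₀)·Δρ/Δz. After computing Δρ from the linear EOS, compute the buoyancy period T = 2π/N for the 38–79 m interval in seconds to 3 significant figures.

101 s

ΔT = -4.4 K, ΔS = +19.58 psu (deep − shallow).
Δρ/ρ₀ = −αΔT + βΔS = 4.84 × 10⁻⁴ + 0.0158598 = 0.0163438, so Δρ ≈ 16.74 kg m⁻³.
N² = (g/ρ₀)·Δρ/Δz = g·(Δρ/ρ₀)/Δz = 9.8 × 0.0163438 / 41 = 3.9066 × 10⁻³ s⁻².
N = √(3.9066 × 10⁻³) = 0.062503 rad s⁻¹ → T = 2π/N = 100.53 s ≈ 101 s.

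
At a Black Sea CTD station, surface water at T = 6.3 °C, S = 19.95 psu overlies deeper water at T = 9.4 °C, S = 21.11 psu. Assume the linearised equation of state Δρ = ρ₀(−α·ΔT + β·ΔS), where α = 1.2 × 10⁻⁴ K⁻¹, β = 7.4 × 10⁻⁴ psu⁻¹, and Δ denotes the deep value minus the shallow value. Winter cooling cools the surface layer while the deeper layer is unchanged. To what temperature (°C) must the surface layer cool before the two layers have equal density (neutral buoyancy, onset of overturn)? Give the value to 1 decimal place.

2.2 °C

Neutral buoyancy requires Δρ = 0, i.e. −α(T_deep − T_surf′) + β(S_deep − S_surf) = 0.
T_surf′ = T_deep − (β/α)·ΔS = 9.4 − (7.4 × 10⁻⁴/1.2 × 10⁻⁴)·(+1.16) = 2.247 °C.
Cooling required: 6.3 − (2.247) = 4.053 °C.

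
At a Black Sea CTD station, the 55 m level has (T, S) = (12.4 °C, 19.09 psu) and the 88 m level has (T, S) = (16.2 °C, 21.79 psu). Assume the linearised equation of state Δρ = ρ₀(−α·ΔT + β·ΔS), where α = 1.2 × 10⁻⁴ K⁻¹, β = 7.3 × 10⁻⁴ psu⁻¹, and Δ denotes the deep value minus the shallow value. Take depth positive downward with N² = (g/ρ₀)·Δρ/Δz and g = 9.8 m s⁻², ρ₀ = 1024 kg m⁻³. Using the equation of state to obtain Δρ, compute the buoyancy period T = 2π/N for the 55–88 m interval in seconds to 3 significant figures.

296 s

ΔT = +3.8 K, ΔS = +2.70 psu (deep − shallow).
Δρ/ρ₀ = −αΔT + βΔS = -4.56 × 10⁻⁴ + 1.971 × 10⁻³ = 1.515 × 10⁻³, so Δρ ≈ 1.551 kg m⁻³.
N² = (g/ρ₀)·Δρ/Δz = g·(Δρ/ρ₀)/Δz = 9.8 × 1.515 × 10⁻³ / 33 = 4.4991 × 10⁻⁴ s⁻².
N = √(4.4991 × 10⁻⁴) = 0.021211 rad s⁻¹ → T = 2π/N = 296.22 s ≈ 296 s.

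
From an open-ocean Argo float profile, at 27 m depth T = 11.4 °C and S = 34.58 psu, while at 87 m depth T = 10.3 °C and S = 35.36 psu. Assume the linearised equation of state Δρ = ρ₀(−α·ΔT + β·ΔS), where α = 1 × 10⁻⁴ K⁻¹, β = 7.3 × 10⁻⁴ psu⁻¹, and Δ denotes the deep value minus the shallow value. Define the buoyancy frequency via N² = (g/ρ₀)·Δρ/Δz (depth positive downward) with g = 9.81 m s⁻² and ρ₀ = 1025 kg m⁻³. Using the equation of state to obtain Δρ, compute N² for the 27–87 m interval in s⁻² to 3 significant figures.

ΔT = -1.1 K, ΔS = +0.78 psu (deep − shallow).
Δρ/ρ₀ = −αΔT + βΔS = 1.10 × 10⁻⁴ + 5.694 × 10⁻⁴ = 6.794 × 10⁻⁴, so Δρ ≈ 0.6964 kg m⁻³.
N² = (g/ρ₀)·Δρ/Δz = g·(Δρ/ρ₀)/Δz = 9.81 × 6.794 × 10⁻⁴ / 60 = 1.1108 × 10⁻⁴ s⁻² ≈ 1.11 × 10⁻⁴ s⁻².

1.11 × 10⁻⁴ s⁻²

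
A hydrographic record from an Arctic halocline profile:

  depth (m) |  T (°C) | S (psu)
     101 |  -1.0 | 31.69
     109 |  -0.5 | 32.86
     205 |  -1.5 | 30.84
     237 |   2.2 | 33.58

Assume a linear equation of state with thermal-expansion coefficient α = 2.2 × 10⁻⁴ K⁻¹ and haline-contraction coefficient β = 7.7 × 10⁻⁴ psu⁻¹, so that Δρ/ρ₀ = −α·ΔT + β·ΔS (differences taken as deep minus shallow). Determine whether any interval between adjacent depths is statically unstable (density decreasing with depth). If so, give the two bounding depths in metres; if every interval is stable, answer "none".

109–205 m

Evaluate Δρ/ρ₀ = −αΔT + βΔS across each adjacent pair:
  101–109 m: −αΔT+βΔS = −(2.2 × 10⁻⁴)(+0.5)+(7.7 × 10⁻⁴)(+1.17) = 7.9 × 10⁻⁴ → stable
  109–205 m: −αΔT+βΔS = −(2.2 × 10⁻⁴)(-1.0)+(7.7 × 10⁻⁴)(-2.02) = -1.3 × 10⁻³ → UNSTABLE
  205–237 m: −αΔT+βΔS = −(2.2 × 10⁻⁴)(+3.7)+(7.7 × 10⁻⁴)(+2.74) = 1.3 × 10⁻³ → stable
The 109–205 m interval has Δρ < 0: lighter water underlies denser water.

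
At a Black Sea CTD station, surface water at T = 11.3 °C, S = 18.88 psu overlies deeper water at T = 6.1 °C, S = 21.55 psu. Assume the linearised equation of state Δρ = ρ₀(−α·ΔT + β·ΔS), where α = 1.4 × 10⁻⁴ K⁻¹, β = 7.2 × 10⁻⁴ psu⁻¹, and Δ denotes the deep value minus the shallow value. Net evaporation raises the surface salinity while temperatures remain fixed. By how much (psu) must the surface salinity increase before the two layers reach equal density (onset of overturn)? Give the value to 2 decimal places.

3.68 psu

Neutral buoyancy requires −α(T_deep − T_surf) + β(S_deep − S_surf′) = 0.
S_surf′ = S_deep − (α/β)·ΔT = 21.55 − (1.4 × 10⁻⁴/7.2 × 10⁻⁴)·(-5.2) = 22.5611 psu.
Increase required: 22.5611 − 18.88 = 3.6811 psu.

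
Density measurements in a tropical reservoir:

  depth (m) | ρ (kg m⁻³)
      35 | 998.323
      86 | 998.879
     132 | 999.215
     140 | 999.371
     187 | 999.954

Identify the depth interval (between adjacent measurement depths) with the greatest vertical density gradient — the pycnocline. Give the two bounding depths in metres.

Compute the density gradient over each adjacent pair:
  35–86 m: Δρ/Δz = 0.556/51 = 0.011 kg m⁻⁴
  86–132 m: Δρ/Δz = 0.336/46 = 7.3 × 10⁻³ kg m⁻⁴
  132–140 m: Δρ/Δz = 0.156/8 = 0.019 kg m⁻⁴
  140–187 m: Δρ/Δz = 0.583/47 = 0.012 kg m⁻⁴
The largest gradient is in the 132–140 m interval — the pycnocline.

132–140 m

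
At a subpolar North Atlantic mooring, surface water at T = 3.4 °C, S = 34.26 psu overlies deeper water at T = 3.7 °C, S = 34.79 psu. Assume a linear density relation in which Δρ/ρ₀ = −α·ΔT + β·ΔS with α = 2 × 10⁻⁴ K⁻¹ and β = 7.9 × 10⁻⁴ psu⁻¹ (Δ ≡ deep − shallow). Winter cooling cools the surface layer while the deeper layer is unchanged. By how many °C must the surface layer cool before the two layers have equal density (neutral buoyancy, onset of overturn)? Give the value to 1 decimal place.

1.8 °C

Neutral buoyancy requires Δρ = 0, i.e. −α(T_deep − T_surf′) + β(S_deep − S_surf) = 0.
T_surf′ = T_deep − (β/α)·ΔS = 3.7 − (7.9 × 10⁻⁴/2 × 10⁻⁴)·(+0.53) = 1.607 °C.
Cooling required: 3.4 − (1.607) = 1.793 °C.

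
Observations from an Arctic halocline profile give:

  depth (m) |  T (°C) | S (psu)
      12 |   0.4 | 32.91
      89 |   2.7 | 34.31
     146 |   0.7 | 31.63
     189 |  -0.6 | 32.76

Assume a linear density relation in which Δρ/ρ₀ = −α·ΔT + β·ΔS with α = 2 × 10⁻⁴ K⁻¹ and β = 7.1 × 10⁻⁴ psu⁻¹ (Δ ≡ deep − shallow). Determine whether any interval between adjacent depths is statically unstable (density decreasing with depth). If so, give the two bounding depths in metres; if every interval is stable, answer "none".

Evaluate Δρ/ρ₀ = −αΔT + βΔS across each adjacent pair:
  12–89 m: −αΔT+βΔS = −(2 × 10⁻⁴)(+2.3)+(7.1 × 10⁻⁴)(+1.40) = 5.3 × 10⁻⁴ → stable
  89–146 m: −αΔT+βΔS = −(2 × 10⁻⁴)(-2.0)+(7.1 × 10⁻⁴)(-2.68) = -1.5 × 10⁻³ → UNSTABLE
  146–189 m: −αΔT+βΔS = −(2 × 10⁻⁴)(-1.3)+(7.1 × 10⁻⁴)(+1.13) = 1.1 × 10⁻³ → stable
The 89–146 m interval has Δρ < 0: lighter water underlies denser water.

89–146 m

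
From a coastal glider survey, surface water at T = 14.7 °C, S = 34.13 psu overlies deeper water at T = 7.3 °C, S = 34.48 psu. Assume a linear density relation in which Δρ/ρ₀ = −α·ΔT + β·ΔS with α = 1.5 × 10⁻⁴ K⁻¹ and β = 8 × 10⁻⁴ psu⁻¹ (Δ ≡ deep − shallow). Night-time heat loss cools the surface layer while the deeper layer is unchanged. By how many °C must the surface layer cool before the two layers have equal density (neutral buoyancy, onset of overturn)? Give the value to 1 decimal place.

9.3 °C

Neutral buoyancy requires Δρ = 0, i.e. −α(T_deep − T_surf′) + β(S_deep − S_surf) = 0.
T_surf′ = T_deep − (β/α)·ΔS = 7.3 − (8 × 10⁻⁴/1.5 × 10⁻⁴)·(+0.35) = 5.433 °C.
Cooling required: 14.7 − (5.433) = 9.267 °C.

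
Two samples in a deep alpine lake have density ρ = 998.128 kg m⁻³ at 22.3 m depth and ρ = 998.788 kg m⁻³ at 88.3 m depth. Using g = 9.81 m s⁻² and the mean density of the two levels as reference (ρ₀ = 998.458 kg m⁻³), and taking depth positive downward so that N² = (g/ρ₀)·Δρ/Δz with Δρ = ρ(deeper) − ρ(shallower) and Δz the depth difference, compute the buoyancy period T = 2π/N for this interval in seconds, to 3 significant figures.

634 s

Δρ = 998.788 − 998.128 = 0.660 kg m⁻³ over Δz = 88.3 − 22.3 = 66 m.
N² = (9.81/998.458) × (0.660/66) = 9.8252 × 10⁻⁵ s⁻².
N = √(9.8252 × 10⁻⁵) = 9.9122 × 10⁻³ rad s⁻¹, so T = 2π/N = 633.88 s ≈ 634 s.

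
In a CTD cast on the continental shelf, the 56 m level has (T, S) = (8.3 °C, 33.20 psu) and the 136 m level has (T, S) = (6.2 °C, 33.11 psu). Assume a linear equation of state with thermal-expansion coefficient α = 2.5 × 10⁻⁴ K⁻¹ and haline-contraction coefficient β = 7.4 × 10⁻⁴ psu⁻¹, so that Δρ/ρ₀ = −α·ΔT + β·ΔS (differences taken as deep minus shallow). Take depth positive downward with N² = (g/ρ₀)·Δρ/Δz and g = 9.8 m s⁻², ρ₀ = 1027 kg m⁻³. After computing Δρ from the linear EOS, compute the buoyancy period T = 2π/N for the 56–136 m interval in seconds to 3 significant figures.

838 s

ΔT = -2.1 K, ΔS = -0.09 psu (deep − shallow).
Δρ/ρ₀ = −αΔT + βΔS = 5.25 × 10⁻⁴ − 6.66 × 10⁻⁵ = 4.584 × 10⁻⁴, so Δρ ≈ 0.4708 kg m⁻³.
N² = (g/ρ₀)·Δρ/Δz = g·(Δρ/ρ₀)/Δz = 9.8 × 4.584 × 10⁻⁴ / 80 = 5.6154 × 10⁻⁵ s⁻².
N = √(5.6154 × 10⁻⁵) = 7.4936 × 10⁻³ rad s⁻¹ → T = 2π/N = 838.47 s ≈ 838 s.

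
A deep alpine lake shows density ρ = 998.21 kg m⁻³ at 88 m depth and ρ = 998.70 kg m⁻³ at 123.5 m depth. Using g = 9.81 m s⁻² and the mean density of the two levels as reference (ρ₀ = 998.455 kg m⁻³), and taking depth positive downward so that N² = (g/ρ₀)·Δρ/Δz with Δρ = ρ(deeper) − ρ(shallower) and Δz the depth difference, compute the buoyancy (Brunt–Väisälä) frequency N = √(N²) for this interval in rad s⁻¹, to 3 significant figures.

Δρ = 998.70 − 998.21 = 0.49 kg m⁻³ over Δz = 123.5 − 88 = 35.5 m.
N² = (9.81/998.455) × (0.49/35.5) = 1.3562 × 10⁻⁴ s⁻².
N = √(1.3562 × 10⁻⁴) = 0.011646 rad s⁻¹ ≈ 0.0116 rad s⁻¹.
A positive N² confirms static stability across the interval.

0.0116 rad s⁻¹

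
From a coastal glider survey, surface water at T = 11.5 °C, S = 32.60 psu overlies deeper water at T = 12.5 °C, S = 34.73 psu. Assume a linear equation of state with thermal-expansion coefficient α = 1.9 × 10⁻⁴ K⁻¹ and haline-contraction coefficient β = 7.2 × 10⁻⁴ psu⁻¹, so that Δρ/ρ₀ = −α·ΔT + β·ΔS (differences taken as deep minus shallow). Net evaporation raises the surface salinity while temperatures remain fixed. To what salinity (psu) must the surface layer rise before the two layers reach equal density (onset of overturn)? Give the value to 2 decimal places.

34.47 psu

Neutral buoyancy requires −α(T_deep − T_surf) + β(S_deep − S_surf′) = 0.
S_surf′ = S_deep − (α/β)·ΔT = 34.73 − (1.9 × 10⁻⁴/7.2 × 10⁻⁴)·(+1.0) = 34.4661 psu.
Increase required: 34.4661 − 32.60 = 1.8661 psu.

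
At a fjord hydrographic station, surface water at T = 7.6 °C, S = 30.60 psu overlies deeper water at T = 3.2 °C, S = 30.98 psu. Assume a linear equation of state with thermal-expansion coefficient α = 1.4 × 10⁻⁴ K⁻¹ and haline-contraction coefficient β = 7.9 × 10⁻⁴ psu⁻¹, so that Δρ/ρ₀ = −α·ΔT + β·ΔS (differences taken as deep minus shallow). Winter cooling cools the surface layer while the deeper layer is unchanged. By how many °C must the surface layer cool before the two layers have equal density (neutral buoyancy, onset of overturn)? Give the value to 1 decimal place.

6.5 °C

Neutral buoyancy requires Δρ = 0, i.e. −α(T_deep − T_surf′) + β(S_deep − S_surf) = 0.
T_surf′ = T_deep − (β/α)·ΔS = 3.2 − (7.9 × 10⁻⁴/1.4 × 10⁻⁴)·(+0.38) = 1.056 °C.
Cooling required: 7.6 − (1.056) = 6.544 °C.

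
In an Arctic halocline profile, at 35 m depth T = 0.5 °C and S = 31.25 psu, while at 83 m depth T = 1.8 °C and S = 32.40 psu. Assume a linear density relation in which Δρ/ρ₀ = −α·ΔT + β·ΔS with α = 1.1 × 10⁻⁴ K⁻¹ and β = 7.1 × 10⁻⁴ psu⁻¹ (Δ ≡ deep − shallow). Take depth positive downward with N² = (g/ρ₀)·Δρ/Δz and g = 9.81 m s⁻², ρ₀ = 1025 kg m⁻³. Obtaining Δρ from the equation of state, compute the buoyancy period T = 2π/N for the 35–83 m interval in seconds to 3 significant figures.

ΔT = +1.3 K, ΔS = +1.15 psu (deep − shallow).
Δρ/ρ₀ = −αΔT + βΔS = -1.43 × 10⁻⁴ + 8.165 × 10⁻⁴ = 6.735 × 10⁻⁴, so Δρ ≈ 0.6903 kg m⁻³.
N² = (g/ρ₀)·Δρ/Δz = g·(Δρ/ρ₀)/Δz = 9.81 × 6.735 × 10⁻⁴ / 48 = 1.3765 × 10⁻⁴ s⁻².
N = √(1.3765 × 10⁻⁴) = 0.011732 rad s⁻¹ → T = 2π/N = 535.56 s ≈ 536 s.

536 s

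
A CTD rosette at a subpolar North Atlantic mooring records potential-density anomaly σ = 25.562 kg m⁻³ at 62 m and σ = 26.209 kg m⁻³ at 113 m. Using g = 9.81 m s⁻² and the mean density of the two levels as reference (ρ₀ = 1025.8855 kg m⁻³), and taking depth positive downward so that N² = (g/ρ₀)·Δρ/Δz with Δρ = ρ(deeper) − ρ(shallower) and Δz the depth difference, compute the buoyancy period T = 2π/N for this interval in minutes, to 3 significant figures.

9.51 min

Δρ = 1026.209 − 1025.562 = 0.647 kg m⁻³ over Δz = 113 − 62 = 51 m.
N² = (9.81/1025.8855) × (0.647/51) = 1.2131 × 10⁻⁴ s⁻².
N = √(1.2131 × 10⁻⁴) = 0.011014 rad s⁻¹, so T = 2π/N = 570.47 s = 9.5078 min ≈ 9.51 min.
A positive N² confirms static stability across the interval.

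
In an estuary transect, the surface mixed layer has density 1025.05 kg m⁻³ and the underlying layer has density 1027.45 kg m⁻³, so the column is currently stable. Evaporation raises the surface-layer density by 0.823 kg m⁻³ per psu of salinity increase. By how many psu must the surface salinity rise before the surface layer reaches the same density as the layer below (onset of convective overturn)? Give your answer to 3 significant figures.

Density deficit of the surface layer: 1027.45 − 1025.05 = 2.4 kg m⁻³.
Required change = 2.4 / 0.823 = 2.92 psu.

2.92 psu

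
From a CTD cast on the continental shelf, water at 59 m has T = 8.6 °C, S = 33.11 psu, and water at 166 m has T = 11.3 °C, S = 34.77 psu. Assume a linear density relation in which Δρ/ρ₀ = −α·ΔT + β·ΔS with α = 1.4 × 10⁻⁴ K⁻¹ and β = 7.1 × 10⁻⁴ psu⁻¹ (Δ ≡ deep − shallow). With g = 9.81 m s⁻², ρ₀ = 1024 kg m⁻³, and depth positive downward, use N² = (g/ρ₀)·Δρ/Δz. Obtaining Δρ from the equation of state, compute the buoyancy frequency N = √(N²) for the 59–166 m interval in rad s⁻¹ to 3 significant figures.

ΔT = +2.7 K, ΔS = +1.66 psu (deep − shallow).
Δρ/ρ₀ = −αΔT + βΔS = -3.78 × 10⁻⁴ + 1.1786 × 10⁻³ = 8.006 × 10⁻⁴, so Δρ ≈ 0.8198 kg m⁻³.
N² = (g/ρ₀)·Δρ/Δz = g·(Δρ/ρ₀)/Δz = 9.81 × 8.006 × 10⁻⁴ / 107 = 7.3401 × 10⁻⁵ s⁻².
N = √(7.3401 × 10⁻⁵) = 8.5674 × 10⁻³ rad s⁻¹ ≈ 8.57 × 10⁻³ rad s⁻¹.

8.57 × 10⁻³ rad s⁻¹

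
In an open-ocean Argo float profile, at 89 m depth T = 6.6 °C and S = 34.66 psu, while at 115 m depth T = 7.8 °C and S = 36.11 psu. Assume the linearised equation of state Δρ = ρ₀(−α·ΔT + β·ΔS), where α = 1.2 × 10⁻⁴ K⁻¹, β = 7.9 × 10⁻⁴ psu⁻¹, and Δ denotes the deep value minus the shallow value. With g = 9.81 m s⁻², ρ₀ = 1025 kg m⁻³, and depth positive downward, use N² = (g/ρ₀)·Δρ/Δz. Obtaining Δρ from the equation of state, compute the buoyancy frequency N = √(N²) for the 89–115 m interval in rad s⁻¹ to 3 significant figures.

0.0194 rad s⁻¹

ΔT = +1.2 K, ΔS = +1.45 psu (deep − shallow).
Δρ/ρ₀ = −αΔT + βΔS = -1.44 × 10⁻⁴ + 1.1455 × 10⁻³ = 1.0015 × 10⁻³, so Δρ ≈ 1.027 kg m⁻³.
N² = (g/ρ₀)·Δρ/Δz = g·(Δρ/ρ₀)/Δz = 9.81 × 1.0015 × 10⁻³ / 26 = 3.7787 × 10⁻⁴ s⁻².
N = √(3.7787 × 10⁻⁴) = 0.019439 rad s⁻¹ ≈ 0.0194 rad s⁻¹.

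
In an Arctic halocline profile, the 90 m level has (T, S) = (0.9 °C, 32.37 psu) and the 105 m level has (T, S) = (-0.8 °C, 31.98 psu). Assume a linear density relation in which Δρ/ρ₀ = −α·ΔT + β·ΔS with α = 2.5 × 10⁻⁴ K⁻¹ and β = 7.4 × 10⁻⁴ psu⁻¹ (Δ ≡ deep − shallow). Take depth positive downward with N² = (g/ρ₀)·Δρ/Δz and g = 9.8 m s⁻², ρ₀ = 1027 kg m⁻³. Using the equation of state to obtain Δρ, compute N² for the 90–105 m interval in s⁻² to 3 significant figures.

8.91 × 10⁻⁵ s⁻²

ΔT = -1.7 K, ΔS = -0.39 psu (deep − shallow).
Δρ/ρ₀ = −αΔT + βΔS = 4.25 × 10⁻⁴ − 2.886 × 10⁻⁴ = 1.364 × 10⁻⁴, so Δρ ≈ 0.1401 kg m⁻³.
N² = (g/ρ₀)·Δρ/Δz = g·(Δρ/ρ₀)/Δz = 9.8 × 1.364 × 10⁻⁴ / 15 = 8.9115 × 10⁻⁵ s⁻² ≈ 8.91 × 10⁻⁵ s⁻².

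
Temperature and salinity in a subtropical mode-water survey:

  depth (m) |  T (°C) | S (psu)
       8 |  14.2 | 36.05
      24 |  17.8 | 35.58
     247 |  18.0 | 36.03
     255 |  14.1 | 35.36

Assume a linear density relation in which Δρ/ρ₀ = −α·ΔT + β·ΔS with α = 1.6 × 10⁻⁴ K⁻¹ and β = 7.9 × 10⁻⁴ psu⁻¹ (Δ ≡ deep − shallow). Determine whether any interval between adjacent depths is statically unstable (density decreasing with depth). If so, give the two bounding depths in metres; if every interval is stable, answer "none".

8–24 m

Evaluate Δρ/ρ₀ = −αΔT + βΔS across each adjacent pair:
  8–24 m: −αΔT+βΔS = −(1.6 × 10⁻⁴)(+3.6)+(7.9 × 10⁻⁴)(-0.47) = -9.5 × 10⁻⁴ → UNSTABLE
  24–247 m: −αΔT+βΔS = −(1.6 × 10⁻⁴)(+0.2)+(7.9 × 10⁻⁴)(+0.45) = 3.2 × 10⁻⁴ → stable
  247–255 m: −αΔT+βΔS = −(1.6 × 10⁻⁴)(-3.9)+(7.9 × 10⁻⁴)(-0.67) = 9.5 × 10⁻⁵ → stable
The 8–24 m interval has Δρ < 0: lighter water underlies denser water.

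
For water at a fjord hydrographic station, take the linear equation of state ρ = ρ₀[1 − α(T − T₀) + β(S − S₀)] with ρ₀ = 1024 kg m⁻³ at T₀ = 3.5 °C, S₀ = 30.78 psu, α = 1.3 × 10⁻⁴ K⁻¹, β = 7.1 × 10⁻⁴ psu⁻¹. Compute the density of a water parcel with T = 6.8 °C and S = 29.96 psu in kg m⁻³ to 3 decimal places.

T − T₀ = +3.3 K, S − S₀ = -0.82 psu.
Bracket = 1 − α·(+3.3) + β·(-0.82) = 1 + (-1.0112 × 10⁻³) = 0.9989888.
ρ = 1024 × 0.9989888 = 1022.965 kg m⁻³.

1022.965 kg m⁻³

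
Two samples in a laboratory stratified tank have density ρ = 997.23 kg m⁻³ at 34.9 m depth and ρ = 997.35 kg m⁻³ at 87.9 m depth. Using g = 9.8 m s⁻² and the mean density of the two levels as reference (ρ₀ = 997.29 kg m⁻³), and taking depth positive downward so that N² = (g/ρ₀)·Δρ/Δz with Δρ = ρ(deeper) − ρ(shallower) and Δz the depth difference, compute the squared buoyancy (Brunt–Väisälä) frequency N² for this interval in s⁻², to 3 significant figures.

Δρ = 997.35 − 997.23 = 0.12 kg m⁻³ over Δz = 87.9 − 34.9 = 53 m.
N² = (9.8/997.29) × (0.12/53) = 2.2249 × 10⁻⁵ s⁻² ≈ 2.22 × 10⁻⁵ s⁻².
N² > 0, so the interval is statically stable.

2.22 × 10⁻⁵ s⁻²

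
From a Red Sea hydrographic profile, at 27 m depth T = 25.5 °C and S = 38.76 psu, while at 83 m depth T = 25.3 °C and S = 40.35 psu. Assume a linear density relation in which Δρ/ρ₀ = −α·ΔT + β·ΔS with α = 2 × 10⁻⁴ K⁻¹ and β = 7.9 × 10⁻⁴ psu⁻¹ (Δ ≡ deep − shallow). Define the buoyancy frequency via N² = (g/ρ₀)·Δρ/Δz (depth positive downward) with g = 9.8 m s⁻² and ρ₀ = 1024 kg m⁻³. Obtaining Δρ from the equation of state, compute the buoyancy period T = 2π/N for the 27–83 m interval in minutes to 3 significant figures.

6.95 min

ΔT = -0.2 K, ΔS = +1.59 psu (deep − shallow).
Δρ/ρ₀ = −αΔT + βΔS = 4.00 × 10⁻⁵ + 1.2561 × 10⁻³ = 1.2961 × 10⁻³, so Δρ ≈ 1.327 kg m⁻³.
N² = (g/ρ₀)·Δρ/Δz = g·(Δρ/ρ₀)/Δz = 9.8 × 1.2961 × 10⁻³ / 56 = 2.2682 × 10⁻⁴ s⁻².
N = √(2.2682 × 10⁻⁴) = 0.015061 rad s⁻¹ → T = 2π/N = 417.18 s = 6.9530 min ≈ 6.95 min.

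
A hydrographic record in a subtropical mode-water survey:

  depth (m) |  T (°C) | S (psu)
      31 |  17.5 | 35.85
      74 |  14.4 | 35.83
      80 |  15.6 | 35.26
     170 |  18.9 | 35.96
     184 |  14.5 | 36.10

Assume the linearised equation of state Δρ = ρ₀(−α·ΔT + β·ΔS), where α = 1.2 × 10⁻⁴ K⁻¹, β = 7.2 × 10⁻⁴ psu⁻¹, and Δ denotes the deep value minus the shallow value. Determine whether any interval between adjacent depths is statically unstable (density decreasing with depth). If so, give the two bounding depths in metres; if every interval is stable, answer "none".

74–80 m

Evaluate Δρ/ρ₀ = −αΔT + βΔS across each adjacent pair:
  31–74 m: −αΔT+βΔS = −(1.2 × 10⁻⁴)(-3.1)+(7.2 × 10⁻⁴)(-0.02) = 3.6 × 10⁻⁴ → stable
  74–80 m: −αΔT+βΔS = −(1.2 × 10⁻⁴)(+1.2)+(7.2 × 10⁻⁴)(-0.57) = -5.5 × 10⁻⁴ → UNSTABLE
  80–170 m: −αΔT+βΔS = −(1.2 × 10⁻⁴)(+3.3)+(7.2 × 10⁻⁴)(+0.70) = 1.1 × 10⁻⁴ → stable
  170–184 m: −αΔT+βΔS = −(1.2 × 10⁻⁴)(-4.4)+(7.2 × 10⁻⁴)(+0.14) = 6.3 × 10⁻⁴ → stable
The 74–80 m interval has Δρ < 0: lighter water underlies denser water.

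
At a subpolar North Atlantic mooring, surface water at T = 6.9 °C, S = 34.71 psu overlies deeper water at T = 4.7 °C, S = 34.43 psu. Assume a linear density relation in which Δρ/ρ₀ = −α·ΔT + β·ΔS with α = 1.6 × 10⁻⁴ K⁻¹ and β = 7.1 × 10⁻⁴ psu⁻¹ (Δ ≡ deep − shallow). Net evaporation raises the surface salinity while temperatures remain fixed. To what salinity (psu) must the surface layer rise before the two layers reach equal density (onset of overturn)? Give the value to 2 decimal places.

34.93 psu

Neutral buoyancy requires −α(T_deep − T_surf) + β(S_deep − S_surf′) = 0.
S_surf′ = S_deep − (α/β)·ΔT = 34.43 − (1.6 × 10⁻⁴/7.1 × 10⁻⁴)·(-2.2) = 34.9258 psu.
Increase required: 34.9258 − 34.71 = 0.2158 psu.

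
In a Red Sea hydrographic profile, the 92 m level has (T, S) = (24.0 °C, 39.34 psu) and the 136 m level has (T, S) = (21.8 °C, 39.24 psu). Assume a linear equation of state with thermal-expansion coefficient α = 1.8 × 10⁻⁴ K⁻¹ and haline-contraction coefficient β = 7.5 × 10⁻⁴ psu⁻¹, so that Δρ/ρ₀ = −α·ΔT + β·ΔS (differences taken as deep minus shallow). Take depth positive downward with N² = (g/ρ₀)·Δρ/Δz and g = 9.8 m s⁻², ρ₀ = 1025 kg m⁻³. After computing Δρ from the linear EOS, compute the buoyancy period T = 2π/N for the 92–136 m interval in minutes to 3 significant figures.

ΔT = -2.2 K, ΔS = -0.10 psu (deep − shallow).
Δρ/ρ₀ = −αΔT + βΔS = 3.96 × 10⁻⁴ − 7.50 × 10⁻⁵ = 3.21 × 10⁻⁴, so Δρ ≈ 0.3290 kg m⁻³.
N² = (g/ρ₀)·Δρ/Δz = g·(Δρ/ρ₀)/Δz = 9.8 × 3.21 × 10⁻⁴ / 44 = 7.1495 × 10⁻⁵ s⁻².
N = √(7.1495 × 10⁻⁵) = 8.4555 × 10⁻³ rad s⁻¹ → T = 2π/N = 743.09 s = 12.385 min ≈ 12.4 min.

12.4 min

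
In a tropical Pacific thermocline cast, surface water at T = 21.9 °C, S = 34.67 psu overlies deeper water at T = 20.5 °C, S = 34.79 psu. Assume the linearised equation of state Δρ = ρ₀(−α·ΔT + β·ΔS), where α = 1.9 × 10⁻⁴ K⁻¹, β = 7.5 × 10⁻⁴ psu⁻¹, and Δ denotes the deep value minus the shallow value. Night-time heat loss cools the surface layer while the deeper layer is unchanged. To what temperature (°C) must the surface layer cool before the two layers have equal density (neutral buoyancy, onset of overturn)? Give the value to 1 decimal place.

20.0 °C

Neutral buoyancy requires Δρ = 0, i.e. −α(T_deep − T_surf′) + β(S_deep − S_surf) = 0.
T_surf′ = T_deep − (β/α)·ΔS = 20.5 − (7.5 × 10⁻⁴/1.9 × 10⁻⁴)·(+0.12) = 20.026 °C.
Cooling required: 21.9 − (20.026) = 1.874 °C.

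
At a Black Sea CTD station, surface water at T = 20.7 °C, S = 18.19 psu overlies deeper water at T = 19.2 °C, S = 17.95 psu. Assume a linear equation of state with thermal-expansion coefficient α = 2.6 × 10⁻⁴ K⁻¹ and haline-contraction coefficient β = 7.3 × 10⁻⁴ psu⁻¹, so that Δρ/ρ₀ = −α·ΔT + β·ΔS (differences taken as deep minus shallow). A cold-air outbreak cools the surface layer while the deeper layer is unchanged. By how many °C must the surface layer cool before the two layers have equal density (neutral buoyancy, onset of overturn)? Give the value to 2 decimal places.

0.83 °C

Neutral buoyancy requires Δρ = 0, i.e. −α(T_deep − T_surf′) + β(S_deep − S_surf) = 0.
T_surf′ = T_deep − (β/α)·ΔS = 19.2 − (7.3 × 10⁻⁴/2.6 × 10⁻⁴)·(-0.24) = 19.8738 °C.
Cooling required: 20.7 − (19.8738) = 0.8262 °C.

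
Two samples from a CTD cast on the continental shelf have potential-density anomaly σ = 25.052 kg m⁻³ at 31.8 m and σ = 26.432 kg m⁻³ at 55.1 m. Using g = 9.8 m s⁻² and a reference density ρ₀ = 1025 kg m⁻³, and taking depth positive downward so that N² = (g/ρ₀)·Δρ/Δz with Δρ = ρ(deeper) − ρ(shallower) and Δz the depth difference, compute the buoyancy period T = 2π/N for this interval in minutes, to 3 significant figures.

Δρ = 1026.432 − 1025.052 = 1.380 kg m⁻³ over Δz = 55.1 − 31.8 = 23.3 m.
N² = (9.8/1025) × (1.380/23.3) = 5.6627 × 10⁻⁴ s⁻².
N = √(5.6627 × 10⁻⁴) = 0.023796 rad s⁻¹, so T = 2π/N = 264.04 s = 4.4007 min ≈ 4.40 min.

4.40 min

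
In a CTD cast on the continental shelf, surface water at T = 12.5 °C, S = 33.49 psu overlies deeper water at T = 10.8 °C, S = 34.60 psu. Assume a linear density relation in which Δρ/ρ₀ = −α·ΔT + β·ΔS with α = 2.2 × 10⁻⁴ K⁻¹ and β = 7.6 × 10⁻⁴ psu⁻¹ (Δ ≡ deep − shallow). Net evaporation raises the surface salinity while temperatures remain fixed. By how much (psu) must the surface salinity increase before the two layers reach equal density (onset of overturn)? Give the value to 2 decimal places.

Neutral buoyancy requires −α(T_deep − T_surf) + β(S_deep − S_surf′) = 0.
S_surf′ = S_deep − (α/β)·ΔT = 34.60 − (2.2 × 10⁻⁴/7.6 × 10⁻⁴)·(-1.7) = 35.0921 psu.
Increase required: 35.0921 − 33.49 = 1.6021 psu.

1.60 psu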